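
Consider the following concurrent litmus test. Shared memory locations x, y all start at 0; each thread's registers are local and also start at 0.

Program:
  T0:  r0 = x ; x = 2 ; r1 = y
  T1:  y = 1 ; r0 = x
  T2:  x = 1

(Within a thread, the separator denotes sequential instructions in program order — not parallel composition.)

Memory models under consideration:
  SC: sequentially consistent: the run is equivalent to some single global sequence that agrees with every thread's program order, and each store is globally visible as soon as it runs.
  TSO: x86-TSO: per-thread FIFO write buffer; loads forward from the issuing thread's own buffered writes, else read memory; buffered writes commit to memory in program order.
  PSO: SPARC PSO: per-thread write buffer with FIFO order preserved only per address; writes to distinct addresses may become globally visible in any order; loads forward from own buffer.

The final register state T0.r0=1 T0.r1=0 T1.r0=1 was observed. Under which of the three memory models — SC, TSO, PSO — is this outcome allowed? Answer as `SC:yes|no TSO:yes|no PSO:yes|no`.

outcome vector order: (T0.r0,T0.r1,T1.r0)
[SC] allowed = {<0 0 1> <0 0 2> <0 1 0> <0 1 1> <0 1 2> <1 0 2> <1 1 0> <1 1 1> <1 1 2>}
[TSO] allowed = {<0 0 0> <0 0 1> <0 0 2> <0 1 0> <0 1 1> <0 1 2> <1 0 0> <1 0 1> <1 0 2> <1 1 0> <1 1 1> <1 1 2>}
[PSO] allowed = {<0 0 0> <0 0 1> <0 0 2> <0 1 0> <0 1 1> <0 1 2> <1 0 0> <1 0 1> <1 0 2> <1 1 0> <1 1 1> <1 1 2>}
target <1 0 1> ∈ {TSO,PSO}

SC:no TSO:yes PSO:yes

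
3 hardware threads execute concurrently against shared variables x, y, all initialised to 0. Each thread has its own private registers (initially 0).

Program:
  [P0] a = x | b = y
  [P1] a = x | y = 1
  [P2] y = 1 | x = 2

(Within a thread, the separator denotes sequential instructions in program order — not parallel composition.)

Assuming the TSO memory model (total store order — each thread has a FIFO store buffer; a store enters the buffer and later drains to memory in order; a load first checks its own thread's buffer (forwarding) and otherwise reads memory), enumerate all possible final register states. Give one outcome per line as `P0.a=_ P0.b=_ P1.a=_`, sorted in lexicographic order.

P0.a=0 P0.b=0 P1.a=0
P0.a=0 P0.b=0 P1.a=2
P0.a=0 P0.b=1 P1.a=0
P0.a=0 P0.b=1 P1.a=2
P0.a=2 P0.b=1 P1.a=0
P0.a=2 P0.b=1 P1.a=2

outcome vector order: (P0.a,P0.b,P1.a)
|TSO outcomes| = 6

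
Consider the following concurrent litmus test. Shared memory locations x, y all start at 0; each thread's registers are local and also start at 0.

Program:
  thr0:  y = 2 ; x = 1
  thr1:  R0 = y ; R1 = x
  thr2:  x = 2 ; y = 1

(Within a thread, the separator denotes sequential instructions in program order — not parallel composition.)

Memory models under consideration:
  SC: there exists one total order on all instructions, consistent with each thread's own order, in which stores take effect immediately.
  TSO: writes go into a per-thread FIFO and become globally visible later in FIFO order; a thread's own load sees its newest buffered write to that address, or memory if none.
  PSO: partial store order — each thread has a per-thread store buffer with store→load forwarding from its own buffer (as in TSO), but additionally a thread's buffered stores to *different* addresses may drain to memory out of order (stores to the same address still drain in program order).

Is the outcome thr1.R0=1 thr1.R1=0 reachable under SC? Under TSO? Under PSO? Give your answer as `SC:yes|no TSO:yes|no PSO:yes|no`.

SC:no TSO:no PSO:yes

outcome vector order: (thr1.R0,thr1.R1)
under SC → 0/0; 0/1; 0/2; 1/1; 1/2; 2/0; 2/1; 2/2
under TSO → 0/0; 0/1; 0/2; 1/1; 1/2; 2/0; 2/1; 2/2
under PSO → 0/0; 0/1; 0/2; 1/0; 1/1; 1/2; 2/0; 2/1; 2/2
target 1/0 ∈ {PSO}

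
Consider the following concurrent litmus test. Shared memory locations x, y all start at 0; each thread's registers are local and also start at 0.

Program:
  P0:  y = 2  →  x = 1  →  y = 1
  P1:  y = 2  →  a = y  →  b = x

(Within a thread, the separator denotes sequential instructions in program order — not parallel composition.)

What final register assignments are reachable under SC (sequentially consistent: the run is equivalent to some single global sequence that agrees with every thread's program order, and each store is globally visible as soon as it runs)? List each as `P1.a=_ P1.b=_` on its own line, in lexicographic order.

outcome vector order: (P1.a,P1.b)
|SC outcomes| = 3

P1.a=1 P1.b=1
P1.a=2 P1.b=0
P1.a=2 P1.b=1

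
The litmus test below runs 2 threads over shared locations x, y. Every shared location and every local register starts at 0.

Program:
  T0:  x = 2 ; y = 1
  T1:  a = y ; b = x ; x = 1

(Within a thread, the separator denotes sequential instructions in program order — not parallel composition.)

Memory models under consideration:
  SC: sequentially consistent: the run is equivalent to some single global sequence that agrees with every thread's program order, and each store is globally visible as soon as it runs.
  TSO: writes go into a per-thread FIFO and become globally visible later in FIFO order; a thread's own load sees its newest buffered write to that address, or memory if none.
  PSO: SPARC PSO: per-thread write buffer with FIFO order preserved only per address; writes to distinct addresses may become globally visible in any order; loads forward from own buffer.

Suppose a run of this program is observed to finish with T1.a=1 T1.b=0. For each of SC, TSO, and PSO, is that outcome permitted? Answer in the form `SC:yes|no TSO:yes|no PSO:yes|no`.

outcome vector order: (T1.a,T1.b)
under SC → (0,0) (0,2) (1,2)
under TSO → (0,0) (0,2) (1,2)
under PSO → (0,0) (0,2) (1,0) (1,2)
target (1,0) ∈ {PSO}

SC:no TSO:no PSO:yes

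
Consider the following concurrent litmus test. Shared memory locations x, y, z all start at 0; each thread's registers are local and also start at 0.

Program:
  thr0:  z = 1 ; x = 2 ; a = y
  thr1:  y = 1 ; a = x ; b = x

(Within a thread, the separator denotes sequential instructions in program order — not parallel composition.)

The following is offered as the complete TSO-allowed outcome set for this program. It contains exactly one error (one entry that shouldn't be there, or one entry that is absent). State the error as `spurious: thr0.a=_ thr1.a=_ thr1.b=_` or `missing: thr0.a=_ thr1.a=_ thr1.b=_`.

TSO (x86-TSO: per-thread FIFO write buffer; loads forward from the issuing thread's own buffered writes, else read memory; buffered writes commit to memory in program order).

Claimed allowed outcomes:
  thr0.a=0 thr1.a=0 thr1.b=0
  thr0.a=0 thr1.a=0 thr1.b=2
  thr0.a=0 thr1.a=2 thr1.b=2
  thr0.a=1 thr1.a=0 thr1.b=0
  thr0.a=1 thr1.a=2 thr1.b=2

outcome vector order: (thr0.a,thr1.a,thr1.b)
under TSO → 000 002 022 100 102 122
TSO∖claimed = {102}

missing: thr0.a=1 thr1.a=0 thr1.b=2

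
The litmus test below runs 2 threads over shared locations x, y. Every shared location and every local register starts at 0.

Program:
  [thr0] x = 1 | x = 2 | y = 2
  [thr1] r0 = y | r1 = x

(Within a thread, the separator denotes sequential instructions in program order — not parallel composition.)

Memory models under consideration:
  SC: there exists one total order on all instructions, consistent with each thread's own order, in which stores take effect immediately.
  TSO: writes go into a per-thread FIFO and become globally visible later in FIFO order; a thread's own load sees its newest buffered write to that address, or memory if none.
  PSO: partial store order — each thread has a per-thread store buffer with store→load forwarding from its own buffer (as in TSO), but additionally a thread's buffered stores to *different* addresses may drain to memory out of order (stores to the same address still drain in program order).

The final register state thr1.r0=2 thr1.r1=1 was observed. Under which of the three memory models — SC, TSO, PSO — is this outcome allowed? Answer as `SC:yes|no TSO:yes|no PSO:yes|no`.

outcome vector order: (thr1.r0,thr1.r1)
[SC] allowed = {<0 0>, <0 1>, <0 2>, <2 2>}
[TSO] allowed = {<0 0>, <0 1>, <0 2>, <2 2>}
[PSO] allowed = {<0 0>, <0 1>, <0 2>, <2 0>, <2 1>, <2 2>}
target <2 1> ∈ {PSO}

SC:no TSO:no PSO:yes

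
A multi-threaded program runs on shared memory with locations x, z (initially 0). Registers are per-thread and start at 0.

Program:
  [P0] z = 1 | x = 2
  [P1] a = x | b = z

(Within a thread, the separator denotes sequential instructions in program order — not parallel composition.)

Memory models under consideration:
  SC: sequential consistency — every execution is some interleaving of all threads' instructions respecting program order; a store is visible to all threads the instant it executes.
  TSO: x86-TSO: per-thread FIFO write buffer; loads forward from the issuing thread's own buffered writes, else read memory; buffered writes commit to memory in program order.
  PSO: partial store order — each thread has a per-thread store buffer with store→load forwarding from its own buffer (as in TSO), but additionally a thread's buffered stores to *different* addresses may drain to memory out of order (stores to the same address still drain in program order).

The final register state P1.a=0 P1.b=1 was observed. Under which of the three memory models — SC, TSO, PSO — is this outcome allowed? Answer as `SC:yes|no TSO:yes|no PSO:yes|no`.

outcome vector order: (P1.a,P1.b)
SC: 3 outcomes — {00 01 21}
TSO: 3 outcomes — {00 01 21}
PSO: 4 outcomes — {00 01 20 21}
target 01 ∈ {SC,TSO,PSO}

SC:yes TSO:yes PSO:yes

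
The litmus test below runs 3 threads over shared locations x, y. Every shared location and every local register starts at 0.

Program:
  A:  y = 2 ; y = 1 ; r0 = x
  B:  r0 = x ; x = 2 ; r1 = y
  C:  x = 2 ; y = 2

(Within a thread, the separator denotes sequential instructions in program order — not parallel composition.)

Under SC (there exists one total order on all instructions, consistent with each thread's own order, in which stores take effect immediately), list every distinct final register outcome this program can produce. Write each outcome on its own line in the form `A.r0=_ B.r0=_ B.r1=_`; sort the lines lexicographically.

outcome vector order: (A.r0,B.r0,B.r1)
|SC outcomes| = 10

A.r0=0 B.r0=0 B.r1=1
A.r0=0 B.r0=0 B.r1=2
A.r0=0 B.r0=2 B.r1=1
A.r0=0 B.r0=2 B.r1=2
A.r0=2 B.r0=0 B.r1=0
A.r0=2 B.r0=0 B.r1=1
A.r0=2 B.r0=0 B.r1=2
A.r0=2 B.r0=2 B.r1=0
A.r0=2 B.r0=2 B.r1=1
A.r0=2 B.r0=2 B.r1=2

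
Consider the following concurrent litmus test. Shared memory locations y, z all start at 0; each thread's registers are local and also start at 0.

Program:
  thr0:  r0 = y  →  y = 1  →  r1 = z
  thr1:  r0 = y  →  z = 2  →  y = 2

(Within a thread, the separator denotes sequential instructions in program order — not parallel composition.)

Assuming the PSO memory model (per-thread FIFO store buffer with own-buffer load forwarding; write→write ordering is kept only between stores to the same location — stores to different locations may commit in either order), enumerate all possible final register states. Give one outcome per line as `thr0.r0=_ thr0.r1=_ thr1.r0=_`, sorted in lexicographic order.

thr0.r0=0 thr0.r1=0 thr1.r0=0
thr0.r0=0 thr0.r1=0 thr1.r0=1
thr0.r0=0 thr0.r1=2 thr1.r0=0
thr0.r0=0 thr0.r1=2 thr1.r0=1
thr0.r0=2 thr0.r1=0 thr1.r0=0
thr0.r0=2 thr0.r1=2 thr1.r0=0

outcome vector order: (thr0.r0,thr0.r1,thr1.r0)
|PSO outcomes| = 6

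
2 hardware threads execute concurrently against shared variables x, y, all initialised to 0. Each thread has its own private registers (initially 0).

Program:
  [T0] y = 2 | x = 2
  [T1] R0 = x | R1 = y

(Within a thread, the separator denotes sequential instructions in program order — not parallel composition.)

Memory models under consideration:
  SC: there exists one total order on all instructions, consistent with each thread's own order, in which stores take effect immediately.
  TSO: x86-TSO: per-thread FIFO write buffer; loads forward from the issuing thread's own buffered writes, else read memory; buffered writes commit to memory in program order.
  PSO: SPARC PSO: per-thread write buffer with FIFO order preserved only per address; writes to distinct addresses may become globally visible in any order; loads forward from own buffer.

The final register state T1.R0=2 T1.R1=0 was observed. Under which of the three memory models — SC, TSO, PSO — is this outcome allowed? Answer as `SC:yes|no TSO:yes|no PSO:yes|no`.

outcome vector order: (T1.R0,T1.R1)
[SC] allowed = {<0 0> <0 2> <2 2>}
[TSO] allowed = {<0 0> <0 2> <2 2>}
[PSO] allowed = {<0 0> <0 2> <2 0> <2 2>}
target <2 0> ∈ {PSO}

SC:no TSO:no PSO:yes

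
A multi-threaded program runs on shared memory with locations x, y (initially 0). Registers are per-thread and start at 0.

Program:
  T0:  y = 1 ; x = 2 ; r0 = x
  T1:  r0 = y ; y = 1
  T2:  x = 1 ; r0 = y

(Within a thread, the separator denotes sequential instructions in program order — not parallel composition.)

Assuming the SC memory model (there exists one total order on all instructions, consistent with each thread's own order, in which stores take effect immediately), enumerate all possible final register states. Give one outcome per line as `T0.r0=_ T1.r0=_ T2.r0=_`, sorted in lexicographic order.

T0.r0=1 T1.r0=0 T2.r0=1
T0.r0=1 T1.r0=1 T2.r0=1
T0.r0=2 T1.r0=0 T2.r0=0
T0.r0=2 T1.r0=0 T2.r0=1
T0.r0=2 T1.r0=1 T2.r0=0
T0.r0=2 T1.r0=1 T2.r0=1

outcome vector order: (T0.r0,T1.r0,T2.r0)
|SC outcomes| = 6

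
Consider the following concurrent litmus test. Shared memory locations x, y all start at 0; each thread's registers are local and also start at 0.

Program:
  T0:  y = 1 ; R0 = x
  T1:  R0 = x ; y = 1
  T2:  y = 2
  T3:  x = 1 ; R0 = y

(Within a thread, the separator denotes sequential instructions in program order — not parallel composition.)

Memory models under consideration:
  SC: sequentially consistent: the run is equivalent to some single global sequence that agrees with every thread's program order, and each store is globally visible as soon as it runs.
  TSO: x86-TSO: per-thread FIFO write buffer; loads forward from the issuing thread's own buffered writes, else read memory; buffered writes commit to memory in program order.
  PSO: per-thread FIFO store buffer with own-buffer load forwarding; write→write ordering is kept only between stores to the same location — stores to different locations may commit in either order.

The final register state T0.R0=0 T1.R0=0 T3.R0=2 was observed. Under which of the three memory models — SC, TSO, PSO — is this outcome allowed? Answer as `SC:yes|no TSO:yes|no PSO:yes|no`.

SC:yes TSO:yes PSO:yes

outcome vector order: (T0.R0,T1.R0,T3.R0)
[SC] allowed = {<0 0 1>, <0 0 2>, <0 1 1>, <0 1 2>, <1 0 0>, <1 0 1>, <1 0 2>, <1 1 0>, <1 1 1>, <1 1 2>}
[TSO] allowed = {<0 0 0>, <0 0 1>, <0 0 2>, <0 1 0>, <0 1 1>, <0 1 2>, <1 0 0>, <1 0 1>, <1 0 2>, <1 1 0>, <1 1 1>, <1 1 2>}
[PSO] allowed = {<0 0 0>, <0 0 1>, <0 0 2>, <0 1 0>, <0 1 1>, <0 1 2>, <1 0 0>, <1 0 1>, <1 0 2>, <1 1 0>, <1 1 1>, <1 1 2>}
target <0 0 2> ∈ {SC,TSO,PSO}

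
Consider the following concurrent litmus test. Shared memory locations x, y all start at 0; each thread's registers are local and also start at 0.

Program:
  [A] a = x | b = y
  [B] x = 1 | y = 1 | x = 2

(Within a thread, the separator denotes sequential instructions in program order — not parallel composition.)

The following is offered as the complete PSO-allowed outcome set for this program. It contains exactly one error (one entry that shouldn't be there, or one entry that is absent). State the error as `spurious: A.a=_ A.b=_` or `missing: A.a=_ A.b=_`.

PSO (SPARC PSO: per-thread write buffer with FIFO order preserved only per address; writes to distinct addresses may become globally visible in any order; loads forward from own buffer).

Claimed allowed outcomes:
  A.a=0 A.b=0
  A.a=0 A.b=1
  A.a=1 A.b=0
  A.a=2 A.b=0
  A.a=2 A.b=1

missing: A.a=1 A.b=1

outcome vector order: (A.a,A.b)
under PSO → 0/0, 0/1, 1/0, 1/1, 2/0, 2/1
PSO∖claimed = {1/1}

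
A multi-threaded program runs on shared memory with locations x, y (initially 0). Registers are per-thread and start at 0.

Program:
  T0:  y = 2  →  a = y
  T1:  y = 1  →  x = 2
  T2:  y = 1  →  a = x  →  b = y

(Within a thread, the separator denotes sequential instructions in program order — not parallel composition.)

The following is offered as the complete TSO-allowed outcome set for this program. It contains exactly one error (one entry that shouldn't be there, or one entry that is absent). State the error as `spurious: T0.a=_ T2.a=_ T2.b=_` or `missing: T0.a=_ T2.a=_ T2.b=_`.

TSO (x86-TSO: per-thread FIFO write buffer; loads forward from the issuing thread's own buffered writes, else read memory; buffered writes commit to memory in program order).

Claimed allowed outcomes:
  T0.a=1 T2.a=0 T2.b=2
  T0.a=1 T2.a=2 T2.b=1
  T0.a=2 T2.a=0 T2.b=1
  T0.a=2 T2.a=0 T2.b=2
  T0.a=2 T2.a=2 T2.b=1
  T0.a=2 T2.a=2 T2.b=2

outcome vector order: (T0.a,T2.a,T2.b)
TSO: 7 outcomes — {<1 0 1>, <1 0 2>, <1 2 1>, <2 0 1>, <2 0 2>, <2 2 1>, <2 2 2>}
TSO∖claimed = {<1 0 1>}

missing: T0.a=1 T2.a=0 T2.b=1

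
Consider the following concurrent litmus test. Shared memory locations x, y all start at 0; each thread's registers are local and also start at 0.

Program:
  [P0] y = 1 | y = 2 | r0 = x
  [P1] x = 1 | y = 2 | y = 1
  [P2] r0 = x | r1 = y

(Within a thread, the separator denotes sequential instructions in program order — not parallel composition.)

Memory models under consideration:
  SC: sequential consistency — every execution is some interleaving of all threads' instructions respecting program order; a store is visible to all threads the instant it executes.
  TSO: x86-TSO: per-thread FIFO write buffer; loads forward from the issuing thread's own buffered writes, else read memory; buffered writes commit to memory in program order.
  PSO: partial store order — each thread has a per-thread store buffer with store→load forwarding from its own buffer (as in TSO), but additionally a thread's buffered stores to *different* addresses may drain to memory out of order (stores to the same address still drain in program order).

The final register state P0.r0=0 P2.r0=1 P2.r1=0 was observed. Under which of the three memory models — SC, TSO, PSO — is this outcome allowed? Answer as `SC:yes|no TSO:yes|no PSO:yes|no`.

SC:no TSO:yes PSO:yes

outcome vector order: (P0.r0,P2.r0,P2.r1)
under SC → <0 0 0>, <0 0 1>, <0 0 2>, <0 1 1>, <0 1 2>, <1 0 0>, <1 0 1>, <1 0 2>, <1 1 0>, <1 1 1>, <1 1 2>
under TSO → <0 0 0>, <0 0 1>, <0 0 2>, <0 1 0>, <0 1 1>, <0 1 2>, <1 0 0>, <1 0 1>, <1 0 2>, <1 1 0>, <1 1 1>, <1 1 2>
under PSO → <0 0 0>, <0 0 1>, <0 0 2>, <0 1 0>, <0 1 1>, <0 1 2>, <1 0 0>, <1 0 1>, <1 0 2>, <1 1 0>, <1 1 1>, <1 1 2>
target <0 1 0> ∈ {TSO,PSO}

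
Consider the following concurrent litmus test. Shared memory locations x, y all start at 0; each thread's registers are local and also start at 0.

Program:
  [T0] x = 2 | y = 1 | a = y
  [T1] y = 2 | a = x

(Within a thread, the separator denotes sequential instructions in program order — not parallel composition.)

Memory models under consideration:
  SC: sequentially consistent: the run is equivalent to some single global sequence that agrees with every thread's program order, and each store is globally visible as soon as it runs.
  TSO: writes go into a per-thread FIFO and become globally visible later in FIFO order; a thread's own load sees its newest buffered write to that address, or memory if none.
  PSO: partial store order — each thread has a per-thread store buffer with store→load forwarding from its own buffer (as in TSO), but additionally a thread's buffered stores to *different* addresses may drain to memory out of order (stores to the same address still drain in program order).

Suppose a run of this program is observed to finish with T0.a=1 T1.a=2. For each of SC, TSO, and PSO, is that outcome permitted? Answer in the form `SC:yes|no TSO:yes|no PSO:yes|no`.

SC:yes TSO:yes PSO:yes

outcome vector order: (T0.a,T1.a)
SC (3): <1 0>, <1 2>, <2 2>
TSO (4): <1 0>, <1 2>, <2 0>, <2 2>
PSO (4): <1 0>, <1 2>, <2 0>, <2 2>
target <1 2> ∈ {SC,TSO,PSO}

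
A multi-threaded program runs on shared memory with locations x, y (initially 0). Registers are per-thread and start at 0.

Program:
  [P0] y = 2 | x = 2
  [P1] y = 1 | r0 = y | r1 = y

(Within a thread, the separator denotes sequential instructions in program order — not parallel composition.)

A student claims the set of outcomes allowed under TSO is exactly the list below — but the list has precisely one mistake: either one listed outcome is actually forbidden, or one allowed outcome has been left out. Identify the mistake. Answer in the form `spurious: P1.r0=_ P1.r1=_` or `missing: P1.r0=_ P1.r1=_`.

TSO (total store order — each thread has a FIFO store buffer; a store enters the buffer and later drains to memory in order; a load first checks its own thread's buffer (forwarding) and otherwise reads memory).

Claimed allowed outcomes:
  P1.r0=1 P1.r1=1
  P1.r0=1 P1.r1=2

missing: P1.r0=2 P1.r1=2

outcome vector order: (P1.r0,P1.r1)
[TSO] allowed = {1/1; 1/2; 2/2}
TSO∖claimed = {2/2}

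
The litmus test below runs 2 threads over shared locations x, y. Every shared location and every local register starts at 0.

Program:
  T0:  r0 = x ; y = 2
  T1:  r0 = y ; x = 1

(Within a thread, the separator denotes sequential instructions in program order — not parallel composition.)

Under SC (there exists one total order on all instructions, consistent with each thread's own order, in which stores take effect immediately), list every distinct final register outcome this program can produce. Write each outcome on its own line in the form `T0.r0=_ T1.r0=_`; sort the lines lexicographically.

outcome vector order: (T0.r0,T1.r0)
|SC outcomes| = 3

T0.r0=0 T1.r0=0
T0.r0=0 T1.r0=2
T0.r0=1 T1.r0=0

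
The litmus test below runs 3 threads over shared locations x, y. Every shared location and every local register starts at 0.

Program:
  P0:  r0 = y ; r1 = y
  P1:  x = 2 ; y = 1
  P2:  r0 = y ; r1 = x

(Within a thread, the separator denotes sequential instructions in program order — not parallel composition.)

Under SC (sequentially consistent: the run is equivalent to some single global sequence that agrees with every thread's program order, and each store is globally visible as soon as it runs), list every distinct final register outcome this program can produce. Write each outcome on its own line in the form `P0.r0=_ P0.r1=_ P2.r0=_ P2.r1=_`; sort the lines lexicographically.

P0.r0=0 P0.r1=0 P2.r0=0 P2.r1=0
P0.r0=0 P0.r1=0 P2.r0=0 P2.r1=2
P0.r0=0 P0.r1=0 P2.r0=1 P2.r1=2
P0.r0=0 P0.r1=1 P2.r0=0 P2.r1=0
P0.r0=0 P0.r1=1 P2.r0=0 P2.r1=2
P0.r0=0 P0.r1=1 P2.r0=1 P2.r1=2
P0.r0=1 P0.r1=1 P2.r0=0 P2.r1=0
P0.r0=1 P0.r1=1 P2.r0=0 P2.r1=2
P0.r0=1 P0.r1=1 P2.r0=1 P2.r1=2

outcome vector order: (P0.r0,P0.r1,P2.r0,P2.r1)
|SC outcomes| = 9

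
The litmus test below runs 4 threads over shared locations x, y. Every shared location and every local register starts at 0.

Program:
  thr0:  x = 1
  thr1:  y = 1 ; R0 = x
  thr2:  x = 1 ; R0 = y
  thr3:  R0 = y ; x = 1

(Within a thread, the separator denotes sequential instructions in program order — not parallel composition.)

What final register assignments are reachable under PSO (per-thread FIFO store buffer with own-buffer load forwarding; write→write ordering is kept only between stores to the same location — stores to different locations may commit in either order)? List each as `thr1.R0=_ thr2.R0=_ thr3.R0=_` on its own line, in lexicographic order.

thr1.R0=0 thr2.R0=0 thr3.R0=0
thr1.R0=0 thr2.R0=0 thr3.R0=1
thr1.R0=0 thr2.R0=1 thr3.R0=0
thr1.R0=0 thr2.R0=1 thr3.R0=1
thr1.R0=1 thr2.R0=0 thr3.R0=0
thr1.R0=1 thr2.R0=0 thr3.R0=1
thr1.R0=1 thr2.R0=1 thr3.R0=0
thr1.R0=1 thr2.R0=1 thr3.R0=1

outcome vector order: (thr1.R0,thr2.R0,thr3.R0)
|PSO outcomes| = 8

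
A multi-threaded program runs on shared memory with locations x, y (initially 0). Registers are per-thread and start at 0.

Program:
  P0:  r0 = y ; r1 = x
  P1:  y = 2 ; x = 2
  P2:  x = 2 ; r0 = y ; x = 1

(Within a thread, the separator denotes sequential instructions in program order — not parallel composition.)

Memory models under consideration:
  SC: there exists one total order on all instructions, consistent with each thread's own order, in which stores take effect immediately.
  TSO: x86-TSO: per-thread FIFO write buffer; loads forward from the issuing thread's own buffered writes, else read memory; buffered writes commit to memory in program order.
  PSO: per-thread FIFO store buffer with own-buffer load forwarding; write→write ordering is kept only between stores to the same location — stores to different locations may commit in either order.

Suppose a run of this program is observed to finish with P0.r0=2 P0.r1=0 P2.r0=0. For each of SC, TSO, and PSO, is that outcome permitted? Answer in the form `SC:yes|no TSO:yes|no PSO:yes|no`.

SC:no TSO:yes PSO:yes

outcome vector order: (P0.r0,P0.r1,P2.r0)
SC (11): <0 0 0>, <0 0 2>, <0 1 0>, <0 1 2>, <0 2 0>, <0 2 2>, <2 0 2>, <2 1 0>, <2 1 2>, <2 2 0>, <2 2 2>
TSO (12): <0 0 0>, <0 0 2>, <0 1 0>, <0 1 2>, <0 2 0>, <0 2 2>, <2 0 0>, <2 0 2>, <2 1 0>, <2 1 2>, <2 2 0>, <2 2 2>
PSO (12): <0 0 0>, <0 0 2>, <0 1 0>, <0 1 2>, <0 2 0>, <0 2 2>, <2 0 0>, <2 0 2>, <2 1 0>, <2 1 2>, <2 2 0>, <2 2 2>
target <2 0 0> ∈ {TSO,PSO}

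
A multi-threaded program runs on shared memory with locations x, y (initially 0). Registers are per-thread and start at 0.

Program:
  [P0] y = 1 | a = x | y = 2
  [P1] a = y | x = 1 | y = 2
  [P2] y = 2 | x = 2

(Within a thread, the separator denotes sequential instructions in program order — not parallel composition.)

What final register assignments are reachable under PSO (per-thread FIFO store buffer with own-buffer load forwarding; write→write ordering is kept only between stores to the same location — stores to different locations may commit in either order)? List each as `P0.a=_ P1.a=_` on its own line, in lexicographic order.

outcome vector order: (P0.a,P1.a)
|PSO outcomes| = 9

P0.a=0 P1.a=0
P0.a=0 P1.a=1
P0.a=0 P1.a=2
P0.a=1 P1.a=0
P0.a=1 P1.a=1
P0.a=1 P1.a=2
P0.a=2 P1.a=0
P0.a=2 P1.a=1
P0.a=2 P1.a=2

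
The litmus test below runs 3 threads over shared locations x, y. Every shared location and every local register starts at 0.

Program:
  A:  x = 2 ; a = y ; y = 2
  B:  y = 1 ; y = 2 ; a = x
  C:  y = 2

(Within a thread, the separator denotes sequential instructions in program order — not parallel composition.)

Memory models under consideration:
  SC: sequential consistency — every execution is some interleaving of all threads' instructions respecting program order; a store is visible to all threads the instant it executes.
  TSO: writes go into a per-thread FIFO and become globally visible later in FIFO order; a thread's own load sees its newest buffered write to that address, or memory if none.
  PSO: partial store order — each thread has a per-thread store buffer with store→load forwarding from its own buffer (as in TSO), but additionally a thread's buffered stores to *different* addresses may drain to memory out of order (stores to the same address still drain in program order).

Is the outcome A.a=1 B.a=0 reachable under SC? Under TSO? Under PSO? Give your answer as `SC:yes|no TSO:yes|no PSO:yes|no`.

outcome vector order: (A.a,B.a)
[SC] allowed = {0/2; 1/2; 2/0; 2/2}
[TSO] allowed = {0/0; 0/2; 1/0; 1/2; 2/0; 2/2}
[PSO] allowed = {0/0; 0/2; 1/0; 1/2; 2/0; 2/2}
target 1/0 ∈ {TSO,PSO}

SC:no TSO:yes PSO:yes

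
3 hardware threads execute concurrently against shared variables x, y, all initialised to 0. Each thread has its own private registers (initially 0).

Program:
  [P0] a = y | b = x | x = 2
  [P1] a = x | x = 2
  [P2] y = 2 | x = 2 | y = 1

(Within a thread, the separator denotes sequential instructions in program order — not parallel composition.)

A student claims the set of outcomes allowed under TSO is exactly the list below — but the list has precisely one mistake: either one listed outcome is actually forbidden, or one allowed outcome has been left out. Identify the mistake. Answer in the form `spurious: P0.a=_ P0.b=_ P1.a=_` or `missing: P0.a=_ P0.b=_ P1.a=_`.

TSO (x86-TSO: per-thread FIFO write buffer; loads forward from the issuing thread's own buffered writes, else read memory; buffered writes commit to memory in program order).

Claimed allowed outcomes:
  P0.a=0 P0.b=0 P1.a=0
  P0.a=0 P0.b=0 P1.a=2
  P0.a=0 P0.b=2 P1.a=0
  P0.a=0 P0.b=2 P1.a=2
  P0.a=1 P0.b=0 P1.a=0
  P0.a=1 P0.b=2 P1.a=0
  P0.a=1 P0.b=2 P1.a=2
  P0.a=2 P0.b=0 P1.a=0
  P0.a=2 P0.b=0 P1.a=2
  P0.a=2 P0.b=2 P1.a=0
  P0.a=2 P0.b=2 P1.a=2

outcome vector order: (P0.a,P0.b,P1.a)
TSO: 10 outcomes — {<0 0 0> <0 0 2> <0 2 0> <0 2 2> <1 2 0> <1 2 2> <2 0 0> <2 0 2> <2 2 0> <2 2 2>}
claimed∖TSO = {<1 0 0>}

spurious: P0.a=1 P0.b=0 P1.a=0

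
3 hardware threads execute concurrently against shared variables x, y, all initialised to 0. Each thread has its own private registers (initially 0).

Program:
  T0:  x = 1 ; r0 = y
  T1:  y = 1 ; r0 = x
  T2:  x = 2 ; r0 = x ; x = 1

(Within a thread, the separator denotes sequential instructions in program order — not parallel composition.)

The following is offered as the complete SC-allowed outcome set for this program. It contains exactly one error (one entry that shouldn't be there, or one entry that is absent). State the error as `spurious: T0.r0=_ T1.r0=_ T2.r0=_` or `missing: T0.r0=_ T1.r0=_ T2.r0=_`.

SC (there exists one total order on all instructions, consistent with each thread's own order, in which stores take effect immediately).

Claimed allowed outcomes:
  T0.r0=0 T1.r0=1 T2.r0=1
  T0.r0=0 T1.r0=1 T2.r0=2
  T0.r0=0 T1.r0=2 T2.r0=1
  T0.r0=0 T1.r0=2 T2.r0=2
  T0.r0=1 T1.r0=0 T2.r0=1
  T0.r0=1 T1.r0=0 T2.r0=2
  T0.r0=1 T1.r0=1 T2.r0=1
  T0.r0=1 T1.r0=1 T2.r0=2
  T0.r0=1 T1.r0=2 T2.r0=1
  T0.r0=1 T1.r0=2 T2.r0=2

spurious: T0.r0=0 T1.r0=2 T2.r0=1

outcome vector order: (T0.r0,T1.r0,T2.r0)
[SC] allowed = {0/1/1; 0/1/2; 0/2/2; 1/0/1; 1/0/2; 1/1/1; 1/1/2; 1/2/1; 1/2/2}
claimed∖SC = {0/2/1}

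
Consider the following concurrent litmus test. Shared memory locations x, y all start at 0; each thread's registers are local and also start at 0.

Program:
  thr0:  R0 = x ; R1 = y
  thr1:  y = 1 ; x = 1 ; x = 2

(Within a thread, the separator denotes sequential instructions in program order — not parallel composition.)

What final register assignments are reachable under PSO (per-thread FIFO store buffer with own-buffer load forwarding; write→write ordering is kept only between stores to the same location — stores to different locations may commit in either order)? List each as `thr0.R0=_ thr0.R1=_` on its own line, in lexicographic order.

thr0.R0=0 thr0.R1=0
thr0.R0=0 thr0.R1=1
thr0.R0=1 thr0.R1=0
thr0.R0=1 thr0.R1=1
thr0.R0=2 thr0.R1=0
thr0.R0=2 thr0.R1=1

outcome vector order: (thr0.R0,thr0.R1)
|PSO outcomes| = 6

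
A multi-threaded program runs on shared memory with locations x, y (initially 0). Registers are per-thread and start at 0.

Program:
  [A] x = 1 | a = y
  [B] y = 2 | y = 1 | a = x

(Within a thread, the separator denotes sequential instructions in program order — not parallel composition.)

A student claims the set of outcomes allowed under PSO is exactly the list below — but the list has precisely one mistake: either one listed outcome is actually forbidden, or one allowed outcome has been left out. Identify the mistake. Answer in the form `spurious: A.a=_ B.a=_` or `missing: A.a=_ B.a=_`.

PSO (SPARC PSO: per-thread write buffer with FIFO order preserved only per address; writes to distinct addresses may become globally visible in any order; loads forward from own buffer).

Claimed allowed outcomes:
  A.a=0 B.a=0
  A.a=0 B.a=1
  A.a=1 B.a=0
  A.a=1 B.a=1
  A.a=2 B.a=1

missing: A.a=2 B.a=0

outcome vector order: (A.a,B.a)
[PSO] allowed = {(0,0) (0,1) (1,0) (1,1) (2,0) (2,1)}
PSO∖claimed = {(2,0)}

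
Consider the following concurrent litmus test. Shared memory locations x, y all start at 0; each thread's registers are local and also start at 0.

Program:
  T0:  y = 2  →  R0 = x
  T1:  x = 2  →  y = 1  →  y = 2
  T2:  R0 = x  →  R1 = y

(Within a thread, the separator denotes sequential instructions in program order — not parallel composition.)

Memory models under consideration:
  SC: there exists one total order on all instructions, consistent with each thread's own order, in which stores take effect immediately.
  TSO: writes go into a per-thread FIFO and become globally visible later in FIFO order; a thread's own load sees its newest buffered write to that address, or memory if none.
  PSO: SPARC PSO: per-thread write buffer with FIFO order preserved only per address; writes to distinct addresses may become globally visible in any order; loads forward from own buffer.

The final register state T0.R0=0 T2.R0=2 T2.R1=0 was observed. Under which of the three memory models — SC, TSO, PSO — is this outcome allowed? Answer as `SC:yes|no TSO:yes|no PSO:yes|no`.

SC:no TSO:yes PSO:yes

outcome vector order: (T0.R0,T2.R0,T2.R1)
[SC] allowed = {0/0/0; 0/0/1; 0/0/2; 0/2/1; 0/2/2; 2/0/0; 2/0/1; 2/0/2; 2/2/0; 2/2/1; 2/2/2}
[TSO] allowed = {0/0/0; 0/0/1; 0/0/2; 0/2/0; 0/2/1; 0/2/2; 2/0/0; 2/0/1; 2/0/2; 2/2/0; 2/2/1; 2/2/2}
[PSO] allowed = {0/0/0; 0/0/1; 0/0/2; 0/2/0; 0/2/1; 0/2/2; 2/0/0; 2/0/1; 2/0/2; 2/2/0; 2/2/1; 2/2/2}
target 0/2/0 ∈ {TSO,PSO}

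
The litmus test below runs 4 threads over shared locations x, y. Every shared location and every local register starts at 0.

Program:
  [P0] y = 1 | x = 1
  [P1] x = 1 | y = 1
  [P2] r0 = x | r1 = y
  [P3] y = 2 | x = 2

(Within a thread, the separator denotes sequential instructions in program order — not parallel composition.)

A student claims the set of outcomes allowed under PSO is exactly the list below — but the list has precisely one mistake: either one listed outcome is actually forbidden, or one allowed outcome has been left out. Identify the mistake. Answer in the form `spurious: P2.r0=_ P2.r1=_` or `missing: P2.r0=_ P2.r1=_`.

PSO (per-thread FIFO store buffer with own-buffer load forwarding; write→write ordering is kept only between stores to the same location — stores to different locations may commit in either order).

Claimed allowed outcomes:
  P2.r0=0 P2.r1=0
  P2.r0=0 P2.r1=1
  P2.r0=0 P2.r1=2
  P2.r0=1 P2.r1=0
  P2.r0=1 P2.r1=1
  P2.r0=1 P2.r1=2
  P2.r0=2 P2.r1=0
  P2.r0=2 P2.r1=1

outcome vector order: (P2.r0,P2.r1)
under PSO → (0,0), (0,1), (0,2), (1,0), (1,1), (1,2), (2,0), (2,1), (2,2)
PSO∖claimed = {(2,2)}

missing: P2.r0=2 P2.r1=2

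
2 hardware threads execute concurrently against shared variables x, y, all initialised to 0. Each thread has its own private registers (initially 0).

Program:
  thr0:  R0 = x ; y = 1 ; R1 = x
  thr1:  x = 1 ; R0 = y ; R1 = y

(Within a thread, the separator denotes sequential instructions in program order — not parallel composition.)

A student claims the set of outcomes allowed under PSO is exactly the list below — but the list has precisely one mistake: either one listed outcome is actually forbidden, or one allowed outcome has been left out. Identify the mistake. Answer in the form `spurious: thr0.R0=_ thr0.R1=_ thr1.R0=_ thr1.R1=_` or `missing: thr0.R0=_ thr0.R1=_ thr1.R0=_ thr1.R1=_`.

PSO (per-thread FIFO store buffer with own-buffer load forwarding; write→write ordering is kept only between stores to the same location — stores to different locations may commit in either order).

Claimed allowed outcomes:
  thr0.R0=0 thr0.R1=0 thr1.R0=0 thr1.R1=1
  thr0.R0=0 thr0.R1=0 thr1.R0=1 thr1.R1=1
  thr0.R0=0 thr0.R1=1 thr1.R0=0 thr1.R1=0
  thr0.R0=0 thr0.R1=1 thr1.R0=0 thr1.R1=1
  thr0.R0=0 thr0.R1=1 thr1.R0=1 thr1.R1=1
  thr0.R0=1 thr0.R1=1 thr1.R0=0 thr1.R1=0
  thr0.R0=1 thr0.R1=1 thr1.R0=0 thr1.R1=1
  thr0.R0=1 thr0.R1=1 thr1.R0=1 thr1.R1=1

outcome vector order: (thr0.R0,thr0.R1,thr1.R0,thr1.R1)
PSO (9): (0,0,0,0) (0,0,0,1) (0,0,1,1) (0,1,0,0) (0,1,0,1) (0,1,1,1) (1,1,0,0) (1,1,0,1) (1,1,1,1)
PSO∖claimed = {(0,0,0,0)}

missing: thr0.R0=0 thr0.R1=0 thr1.R0=0 thr1.R1=0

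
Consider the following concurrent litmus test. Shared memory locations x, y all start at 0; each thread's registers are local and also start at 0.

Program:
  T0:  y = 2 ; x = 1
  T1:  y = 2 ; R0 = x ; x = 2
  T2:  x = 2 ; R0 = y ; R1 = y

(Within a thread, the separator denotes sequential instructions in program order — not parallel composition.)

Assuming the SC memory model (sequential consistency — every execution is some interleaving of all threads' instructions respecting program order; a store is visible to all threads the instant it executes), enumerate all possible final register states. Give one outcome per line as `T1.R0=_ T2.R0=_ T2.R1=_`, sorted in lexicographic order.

T1.R0=0 T2.R0=2 T2.R1=2
T1.R0=1 T2.R0=0 T2.R1=0
T1.R0=1 T2.R0=0 T2.R1=2
T1.R0=1 T2.R0=2 T2.R1=2
T1.R0=2 T2.R0=0 T2.R1=0
T1.R0=2 T2.R0=0 T2.R1=2
T1.R0=2 T2.R0=2 T2.R1=2

outcome vector order: (T1.R0,T2.R0,T2.R1)
|SC outcomes| = 7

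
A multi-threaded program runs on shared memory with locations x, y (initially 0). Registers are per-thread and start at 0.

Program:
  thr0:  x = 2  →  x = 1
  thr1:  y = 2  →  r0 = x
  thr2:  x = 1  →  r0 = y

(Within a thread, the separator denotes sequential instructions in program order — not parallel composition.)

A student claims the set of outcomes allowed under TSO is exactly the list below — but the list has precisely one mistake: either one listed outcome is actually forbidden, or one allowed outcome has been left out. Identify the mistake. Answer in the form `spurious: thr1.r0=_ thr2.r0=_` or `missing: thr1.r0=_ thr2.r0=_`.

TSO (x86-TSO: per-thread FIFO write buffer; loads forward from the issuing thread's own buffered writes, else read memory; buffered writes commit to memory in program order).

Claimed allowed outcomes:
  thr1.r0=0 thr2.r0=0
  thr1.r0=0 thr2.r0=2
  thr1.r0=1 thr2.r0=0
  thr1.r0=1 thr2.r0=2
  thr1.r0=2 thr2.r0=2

missing: thr1.r0=2 thr2.r0=0

outcome vector order: (thr1.r0,thr2.r0)
TSO: 6 outcomes — {(0,0) (0,2) (1,0) (1,2) (2,0) (2,2)}
TSO∖claimed = {(2,0)}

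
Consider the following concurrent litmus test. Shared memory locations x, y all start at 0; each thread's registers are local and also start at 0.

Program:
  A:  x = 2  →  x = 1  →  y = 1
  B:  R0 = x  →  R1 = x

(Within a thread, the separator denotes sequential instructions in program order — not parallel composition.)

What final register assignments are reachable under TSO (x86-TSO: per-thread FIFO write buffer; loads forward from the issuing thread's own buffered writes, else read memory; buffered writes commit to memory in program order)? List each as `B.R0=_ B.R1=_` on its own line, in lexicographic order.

B.R0=0 B.R1=0
B.R0=0 B.R1=1
B.R0=0 B.R1=2
B.R0=1 B.R1=1
B.R0=2 B.R1=1
B.R0=2 B.R1=2

outcome vector order: (B.R0,B.R1)
|TSO outcomes| = 6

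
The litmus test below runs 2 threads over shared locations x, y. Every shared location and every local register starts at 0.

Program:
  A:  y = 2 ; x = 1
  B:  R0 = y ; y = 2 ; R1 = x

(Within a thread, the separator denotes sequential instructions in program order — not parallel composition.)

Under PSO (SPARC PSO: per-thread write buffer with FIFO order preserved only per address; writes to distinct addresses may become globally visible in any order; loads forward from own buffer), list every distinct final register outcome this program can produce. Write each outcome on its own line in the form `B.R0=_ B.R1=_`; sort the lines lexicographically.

outcome vector order: (B.R0,B.R1)
|PSO outcomes| = 4

B.R0=0 B.R1=0
B.R0=0 B.R1=1
B.R0=2 B.R1=0
B.R0=2 B.R1=1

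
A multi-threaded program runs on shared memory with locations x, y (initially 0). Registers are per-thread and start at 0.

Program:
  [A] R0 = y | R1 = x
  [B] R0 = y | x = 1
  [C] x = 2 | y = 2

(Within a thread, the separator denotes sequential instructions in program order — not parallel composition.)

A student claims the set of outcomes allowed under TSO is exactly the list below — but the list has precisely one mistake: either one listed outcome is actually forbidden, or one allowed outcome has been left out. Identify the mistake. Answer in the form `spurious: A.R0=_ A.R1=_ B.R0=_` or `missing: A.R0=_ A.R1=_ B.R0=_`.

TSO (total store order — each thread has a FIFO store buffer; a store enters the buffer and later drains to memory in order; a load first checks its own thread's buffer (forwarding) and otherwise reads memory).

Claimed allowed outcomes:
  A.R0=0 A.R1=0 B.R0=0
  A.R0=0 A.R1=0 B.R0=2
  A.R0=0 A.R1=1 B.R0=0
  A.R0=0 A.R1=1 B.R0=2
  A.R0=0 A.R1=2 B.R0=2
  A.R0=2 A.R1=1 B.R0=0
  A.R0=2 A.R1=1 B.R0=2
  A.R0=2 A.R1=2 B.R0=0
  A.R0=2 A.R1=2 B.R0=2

missing: A.R0=0 A.R1=2 B.R0=0

outcome vector order: (A.R0,A.R1,B.R0)
TSO (10): <0 0 0>, <0 0 2>, <0 1 0>, <0 1 2>, <0 2 0>, <0 2 2>, <2 1 0>, <2 1 2>, <2 2 0>, <2 2 2>
TSO∖claimed = {<0 2 0>}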